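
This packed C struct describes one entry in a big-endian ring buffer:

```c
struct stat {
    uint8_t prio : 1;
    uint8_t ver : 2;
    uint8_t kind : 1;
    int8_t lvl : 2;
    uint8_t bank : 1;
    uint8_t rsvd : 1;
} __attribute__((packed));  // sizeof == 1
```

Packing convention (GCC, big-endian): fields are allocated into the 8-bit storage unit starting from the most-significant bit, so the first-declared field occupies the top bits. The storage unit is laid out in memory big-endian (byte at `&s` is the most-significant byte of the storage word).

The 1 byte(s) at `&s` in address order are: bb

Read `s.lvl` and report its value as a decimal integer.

-2

[0]=0xbb (big-endian) → word 0xbb
prio [7+:1] = (word>>7) & 0x1 = 1
ver [5+:2] = (word>>5) & 0x3 = 1
kind [4+:1] = (word>>4) & 0x1 = 1
lvl [2+:2] = (word>>2) & 0x3 = 2  ←
bank [1+:1] = (word>>1) & 0x1 = 1
rsvd [0+:1] = (word>>0) & 0x1 = 1
lvl signed 2b, MSB=1: 2 - 4 = -2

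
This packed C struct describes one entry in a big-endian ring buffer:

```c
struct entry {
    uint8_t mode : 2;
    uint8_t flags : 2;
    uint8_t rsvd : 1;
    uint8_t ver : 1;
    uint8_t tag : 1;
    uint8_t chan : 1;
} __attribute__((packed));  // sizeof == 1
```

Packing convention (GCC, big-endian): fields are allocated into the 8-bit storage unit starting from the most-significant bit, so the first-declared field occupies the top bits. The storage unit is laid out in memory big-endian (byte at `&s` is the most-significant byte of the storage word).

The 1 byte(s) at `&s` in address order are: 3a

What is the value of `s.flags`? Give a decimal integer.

3

[0]=0x3a (big-endian) → word 0x3a
mode:2 @ bit 6 → (0x3a>>6)&0x3 = 0x0
flags:2 @ bit 4 → (0x3a>>4)&0x3 = 0x3  ←
rsvd:1 @ bit 3 → (0x3a>>3)&0x1 = 0x1
ver:1 @ bit 2 → (0x3a>>2)&0x1 = 0x0
tag:1 @ bit 1 → (0x3a>>1)&0x1 = 0x1
chan:1 @ bit 0 → (0x3a>>0)&0x1 = 0x0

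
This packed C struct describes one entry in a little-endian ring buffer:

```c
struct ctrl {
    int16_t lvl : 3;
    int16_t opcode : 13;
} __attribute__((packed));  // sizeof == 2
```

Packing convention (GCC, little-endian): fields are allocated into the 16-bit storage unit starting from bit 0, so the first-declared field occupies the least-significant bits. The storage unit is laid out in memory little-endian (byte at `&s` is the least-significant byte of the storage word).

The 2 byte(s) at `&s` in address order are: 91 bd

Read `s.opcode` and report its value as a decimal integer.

-2126

[0]=0x91 [1]=0xbd (little-endian) → word 0xbd91
lvl:3 @ bit 0 → (0xbd91>>0)&0x7 = 0x1
opcode:13 @ bit 3 → (0xbd91>>3)&0x1fff = 0x17b2  ←
opcode signed 13b, MSB=1: 6066 - 8192 = -2126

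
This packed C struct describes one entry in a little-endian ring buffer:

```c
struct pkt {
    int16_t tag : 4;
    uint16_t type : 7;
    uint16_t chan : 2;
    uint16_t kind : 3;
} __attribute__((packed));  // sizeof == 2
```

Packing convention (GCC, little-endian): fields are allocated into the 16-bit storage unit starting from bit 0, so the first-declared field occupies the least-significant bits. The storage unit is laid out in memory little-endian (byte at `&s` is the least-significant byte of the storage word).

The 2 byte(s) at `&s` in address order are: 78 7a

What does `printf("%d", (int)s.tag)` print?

[0]=0x78 [1]=0x7a (little-endian) → word 0x7a78
tag [0+:4] = (word>>0) & 0xf = 8  ←
type [4+:7] = (word>>4) & 0x7f = 39
chan [11+:2] = (word>>11) & 0x3 = 3
kind [13+:3] = (word>>13) & 0x7 = 3
tag signed 4b, MSB=1: 8 - 16 = -8

-8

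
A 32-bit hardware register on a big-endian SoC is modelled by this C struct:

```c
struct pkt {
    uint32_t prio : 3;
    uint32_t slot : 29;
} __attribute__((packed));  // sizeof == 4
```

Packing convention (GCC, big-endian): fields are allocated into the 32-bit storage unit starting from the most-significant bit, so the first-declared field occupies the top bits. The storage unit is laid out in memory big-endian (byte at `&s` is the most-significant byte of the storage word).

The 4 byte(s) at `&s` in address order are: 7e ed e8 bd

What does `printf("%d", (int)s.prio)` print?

[0]=0x7e [1]=0xed [2]=0xe8 [3]=0xbd (big-endian) → word 0x7eede8bd
prio:3 @ bit 29 → (0x7eede8bd>>29)&0x7 = 0x3  ←
slot:29 @ bit 0 → (0x7eede8bd>>0)&0x1fffffff = 0x1eede8bd

3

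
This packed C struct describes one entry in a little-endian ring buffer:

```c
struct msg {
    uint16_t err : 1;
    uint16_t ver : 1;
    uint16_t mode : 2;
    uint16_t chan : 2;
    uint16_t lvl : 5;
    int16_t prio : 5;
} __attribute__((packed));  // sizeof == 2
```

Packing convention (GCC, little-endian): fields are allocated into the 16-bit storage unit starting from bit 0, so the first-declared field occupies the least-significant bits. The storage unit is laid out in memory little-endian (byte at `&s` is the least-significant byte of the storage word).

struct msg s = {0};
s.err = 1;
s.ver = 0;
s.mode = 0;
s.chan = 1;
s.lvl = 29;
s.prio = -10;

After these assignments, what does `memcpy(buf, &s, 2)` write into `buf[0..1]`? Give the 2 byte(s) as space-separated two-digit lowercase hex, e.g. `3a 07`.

51 b7

err (1b) val=1 bits=0x1 at bit 0: 0x0001
ver (1b) val=0 bits=0x0 at bit 1: 0x0001
mode (2b) val=0 bits=0x0 at bit 2: 0x0001
chan (2b) val=1 bits=0x1 at bit 4: 0x0011
lvl (5b) val=29 bits=0x1d at bit 6: 0x0751
prio (5b) val=-10 bits=0x16 at bit 11: 0xb751
word = 0xb751 → little-endian bytes:
  [0]=0x51  [1]=0xb7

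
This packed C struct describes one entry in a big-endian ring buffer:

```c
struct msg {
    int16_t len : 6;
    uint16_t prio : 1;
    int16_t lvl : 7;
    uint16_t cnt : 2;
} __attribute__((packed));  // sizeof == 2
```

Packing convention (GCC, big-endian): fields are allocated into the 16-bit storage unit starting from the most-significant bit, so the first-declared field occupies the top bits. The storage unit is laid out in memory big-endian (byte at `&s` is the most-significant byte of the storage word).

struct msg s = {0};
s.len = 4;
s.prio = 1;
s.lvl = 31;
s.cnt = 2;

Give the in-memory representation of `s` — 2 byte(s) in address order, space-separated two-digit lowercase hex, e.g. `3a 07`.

[10+:6] len=4 & 0x3f = 0x4; word=0x1000
[9+:1] prio=1 & 0x1 = 0x1; word=0x1200
[2+:7] lvl=31 & 0x7f = 0x1f; word=0x127c
[0+:2] cnt=2 & 0x3 = 0x2; word=0x127e
word = 0x127e → big-endian bytes:
  [0]=0x12  [1]=0x7e

12 7e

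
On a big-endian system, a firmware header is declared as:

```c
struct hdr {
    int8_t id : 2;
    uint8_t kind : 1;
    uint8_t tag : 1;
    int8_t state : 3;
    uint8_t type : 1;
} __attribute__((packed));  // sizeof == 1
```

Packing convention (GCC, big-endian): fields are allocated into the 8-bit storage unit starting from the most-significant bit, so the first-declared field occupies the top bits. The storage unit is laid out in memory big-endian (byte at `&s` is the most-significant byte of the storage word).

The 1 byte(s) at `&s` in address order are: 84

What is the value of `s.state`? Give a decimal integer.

2

[0]=0x84 (big-endian) → word 0x84
id:2 @ bit 6 → (0x84>>6)&0x3 = 0x2
kind:1 @ bit 5 → (0x84>>5)&0x1 = 0x0
tag:1 @ bit 4 → (0x84>>4)&0x1 = 0x0
state:3 @ bit 1 → (0x84>>1)&0x7 = 0x2  ←
type:1 @ bit 0 → (0x84>>0)&0x1 = 0x0
state signed 3b, MSB=0: value = 2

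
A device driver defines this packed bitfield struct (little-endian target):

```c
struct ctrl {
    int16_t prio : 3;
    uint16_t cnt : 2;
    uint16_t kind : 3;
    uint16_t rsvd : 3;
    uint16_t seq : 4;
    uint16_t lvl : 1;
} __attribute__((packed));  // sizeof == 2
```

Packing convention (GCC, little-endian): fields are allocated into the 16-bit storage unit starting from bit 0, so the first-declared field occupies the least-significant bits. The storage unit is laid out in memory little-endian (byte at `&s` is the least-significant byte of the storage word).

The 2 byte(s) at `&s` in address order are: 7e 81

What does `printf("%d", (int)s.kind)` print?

[0]=0x7e [1]=0x81 (little-endian) → word 0x817e
prio [0+:3] = (word>>0) & 0x7 = 6
cnt [3+:2] = (word>>3) & 0x3 = 3
kind [5+:3] = (word>>5) & 0x7 = 3  ←
rsvd [8+:3] = (word>>8) & 0x7 = 1
seq [11+:4] = (word>>11) & 0xf = 0
lvl [15+:1] = (word>>15) & 0x1 = 1

3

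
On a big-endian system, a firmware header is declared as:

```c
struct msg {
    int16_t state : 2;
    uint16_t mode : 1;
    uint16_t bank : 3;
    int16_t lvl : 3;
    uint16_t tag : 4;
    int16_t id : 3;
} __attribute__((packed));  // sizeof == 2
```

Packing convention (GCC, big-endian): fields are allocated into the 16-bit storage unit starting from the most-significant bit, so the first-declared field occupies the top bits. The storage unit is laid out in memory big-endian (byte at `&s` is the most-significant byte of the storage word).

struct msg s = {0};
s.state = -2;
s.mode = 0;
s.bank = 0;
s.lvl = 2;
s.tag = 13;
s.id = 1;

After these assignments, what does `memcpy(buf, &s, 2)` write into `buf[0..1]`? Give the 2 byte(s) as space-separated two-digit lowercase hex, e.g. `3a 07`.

[14+:2] state=-2 & 0x3 = 0x2; word=0x8000
[13+:1] mode=0 & 0x1 = 0x0; word=0x8000
[10+:3] bank=0 & 0x7 = 0x0; word=0x8000
[7+:3] lvl=2 & 0x7 = 0x2; word=0x8100
[3+:4] tag=13 & 0xf = 0xd; word=0x8168
[0+:3] id=1 & 0x7 = 0x1; word=0x8169
word = 0x8169 → big-endian bytes:
  [0]=0x81  [1]=0x69

81 69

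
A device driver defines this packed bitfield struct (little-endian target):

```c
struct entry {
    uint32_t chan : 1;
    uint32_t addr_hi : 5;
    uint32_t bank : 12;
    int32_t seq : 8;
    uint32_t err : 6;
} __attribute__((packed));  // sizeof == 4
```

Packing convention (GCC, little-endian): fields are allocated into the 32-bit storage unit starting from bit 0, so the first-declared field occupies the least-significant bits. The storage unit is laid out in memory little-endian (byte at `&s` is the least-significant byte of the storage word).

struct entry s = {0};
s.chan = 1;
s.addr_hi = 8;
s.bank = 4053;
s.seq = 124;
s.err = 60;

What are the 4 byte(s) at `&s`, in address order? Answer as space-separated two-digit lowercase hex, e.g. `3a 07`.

[0+:1] chan=1 & 0x1 = 0x1; word=0x00000001
[1+:5] addr_hi=8 & 0x1f = 0x8; word=0x00000011
[6+:12] bank=4053 & 0xfff = 0xfd5; word=0x0003f551
[18+:8] seq=124 & 0xff = 0x7c; word=0x01f3f551
[26+:6] err=60 & 0x3f = 0x3c; word=0xf1f3f551
word = 0xf1f3f551 → little-endian bytes:
  [0]=0x51  [1]=0xf5  [2]=0xf3  [3]=0xf1

51 f5 f3 f1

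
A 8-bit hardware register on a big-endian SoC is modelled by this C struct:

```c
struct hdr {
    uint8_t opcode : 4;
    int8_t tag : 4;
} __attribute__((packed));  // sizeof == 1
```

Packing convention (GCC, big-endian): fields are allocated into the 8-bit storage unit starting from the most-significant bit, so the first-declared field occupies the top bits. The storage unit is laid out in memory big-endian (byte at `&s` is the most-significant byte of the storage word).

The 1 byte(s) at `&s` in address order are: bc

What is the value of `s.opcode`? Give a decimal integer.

[0]=0xbc (big-endian) → word 0xbc
opcode:4 @ bit 4 → (0xbc>>4)&0xf = 0xb  ←
tag:4 @ bit 0 → (0xbc>>0)&0xf = 0xc

11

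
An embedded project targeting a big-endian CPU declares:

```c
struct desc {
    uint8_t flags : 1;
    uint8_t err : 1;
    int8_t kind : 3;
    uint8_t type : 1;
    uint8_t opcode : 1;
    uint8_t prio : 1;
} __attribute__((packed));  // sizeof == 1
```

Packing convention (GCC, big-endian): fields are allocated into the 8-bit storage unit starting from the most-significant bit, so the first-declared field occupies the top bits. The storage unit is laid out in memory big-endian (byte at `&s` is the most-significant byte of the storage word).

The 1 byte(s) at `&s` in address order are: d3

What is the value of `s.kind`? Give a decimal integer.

[0]=0xd3 (big-endian) → word 0xd3
flags [7+:1] = (word>>7) & 0x1 = 1
err [6+:1] = (word>>6) & 0x1 = 1
kind [3+:3] = (word>>3) & 0x7 = 2  ←
type [2+:1] = (word>>2) & 0x1 = 0
opcode [1+:1] = (word>>1) & 0x1 = 1
prio [0+:1] = (word>>0) & 0x1 = 1
kind signed 3b, MSB=0: value = 2

2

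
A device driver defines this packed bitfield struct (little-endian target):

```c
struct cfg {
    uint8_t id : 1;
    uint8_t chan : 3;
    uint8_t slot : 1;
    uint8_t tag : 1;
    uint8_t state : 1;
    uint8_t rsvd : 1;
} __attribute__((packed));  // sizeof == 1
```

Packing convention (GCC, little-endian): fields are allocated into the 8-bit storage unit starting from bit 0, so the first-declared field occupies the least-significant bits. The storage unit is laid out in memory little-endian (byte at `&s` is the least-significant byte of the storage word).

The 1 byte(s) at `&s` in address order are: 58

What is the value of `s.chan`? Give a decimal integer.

[0]=0x58 (little-endian) → word 0x58
id [0+:1] = (word>>0) & 0x1 = 0
chan [1+:3] = (word>>1) & 0x7 = 4  ←
slot [4+:1] = (word>>4) & 0x1 = 1
tag [5+:1] = (word>>5) & 0x1 = 0
state [6+:1] = (word>>6) & 0x1 = 1
rsvd [7+:1] = (word>>7) & 0x1 = 0

4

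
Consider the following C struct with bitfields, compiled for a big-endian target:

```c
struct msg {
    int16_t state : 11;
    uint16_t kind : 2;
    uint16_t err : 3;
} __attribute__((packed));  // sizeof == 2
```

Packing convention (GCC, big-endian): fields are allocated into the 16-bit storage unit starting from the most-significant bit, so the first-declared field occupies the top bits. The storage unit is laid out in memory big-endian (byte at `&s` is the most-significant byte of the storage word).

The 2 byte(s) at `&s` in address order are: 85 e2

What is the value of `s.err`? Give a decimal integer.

[0]=0x85 [1]=0xe2 (big-endian) → word 0x85e2
state:11 @ bit 5 → (0x85e2>>5)&0x7ff = 0x42f
kind:2 @ bit 3 → (0x85e2>>3)&0x3 = 0x0
err:3 @ bit 0 → (0x85e2>>0)&0x7 = 0x2  ←

2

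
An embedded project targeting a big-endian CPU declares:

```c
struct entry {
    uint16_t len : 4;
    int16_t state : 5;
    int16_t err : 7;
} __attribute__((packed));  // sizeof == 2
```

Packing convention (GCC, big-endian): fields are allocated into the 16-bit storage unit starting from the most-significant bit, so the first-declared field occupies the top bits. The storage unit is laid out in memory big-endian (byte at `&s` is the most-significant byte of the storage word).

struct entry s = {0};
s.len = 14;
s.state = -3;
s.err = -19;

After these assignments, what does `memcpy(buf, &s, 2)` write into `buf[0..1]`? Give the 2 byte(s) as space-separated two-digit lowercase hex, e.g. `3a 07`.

len (4b) val=14 bits=0xe at bit 12: 0xe000
state (5b) val=-3 bits=0x1d at bit 7: 0xee80
err (7b) val=-19 bits=0x6d at bit 0: 0xeeed
word = 0xeeed → big-endian bytes:
  [0]=0xee  [1]=0xed

ee ed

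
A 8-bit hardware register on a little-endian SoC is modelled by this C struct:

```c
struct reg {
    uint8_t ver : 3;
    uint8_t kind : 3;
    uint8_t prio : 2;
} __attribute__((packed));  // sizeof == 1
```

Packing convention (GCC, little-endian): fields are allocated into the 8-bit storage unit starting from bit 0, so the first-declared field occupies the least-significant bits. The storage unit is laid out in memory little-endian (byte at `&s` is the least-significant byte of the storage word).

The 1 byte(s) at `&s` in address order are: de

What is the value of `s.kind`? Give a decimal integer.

3

[0]=0xde (little-endian) → word 0xde
ver [0+:3] = (word>>0) & 0x7 = 6
kind [3+:3] = (word>>3) & 0x7 = 3  ←
prio [6+:2] = (word>>6) & 0x3 = 3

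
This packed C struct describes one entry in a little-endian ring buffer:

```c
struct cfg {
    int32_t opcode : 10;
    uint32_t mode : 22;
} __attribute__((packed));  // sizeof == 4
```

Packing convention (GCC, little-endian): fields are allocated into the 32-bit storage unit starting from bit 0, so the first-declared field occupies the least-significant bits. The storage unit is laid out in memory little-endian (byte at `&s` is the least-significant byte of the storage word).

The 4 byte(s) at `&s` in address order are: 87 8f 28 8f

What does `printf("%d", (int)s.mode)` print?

2345507

[0]=0x87 [1]=0x8f [2]=0x28 [3]=0x8f (little-endian) → word 0x8f288f87
opcode [0+:10] = (word>>0) & 0x3ff = 903
mode [10+:22] = (word>>10) & 0x3fffff = 2345507  ←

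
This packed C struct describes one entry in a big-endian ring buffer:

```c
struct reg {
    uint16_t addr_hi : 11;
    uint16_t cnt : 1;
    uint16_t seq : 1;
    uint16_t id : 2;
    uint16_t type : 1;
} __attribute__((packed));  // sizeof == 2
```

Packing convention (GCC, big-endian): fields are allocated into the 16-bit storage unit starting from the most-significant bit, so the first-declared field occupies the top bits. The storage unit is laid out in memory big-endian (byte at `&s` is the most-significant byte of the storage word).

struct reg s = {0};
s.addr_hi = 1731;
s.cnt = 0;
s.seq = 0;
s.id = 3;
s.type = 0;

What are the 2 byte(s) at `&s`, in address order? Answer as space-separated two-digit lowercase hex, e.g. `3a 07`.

addr_hi (11b) val=1731 bits=0x6c3 at bit 5: 0xd860
cnt (1b) val=0 bits=0x0 at bit 4: 0xd860
seq (1b) val=0 bits=0x0 at bit 3: 0xd860
id (2b) val=3 bits=0x3 at bit 1: 0xd866
type (1b) val=0 bits=0x0 at bit 0: 0xd866
word = 0xd866 → big-endian bytes:
  [0]=0xd8  [1]=0x66

d8 66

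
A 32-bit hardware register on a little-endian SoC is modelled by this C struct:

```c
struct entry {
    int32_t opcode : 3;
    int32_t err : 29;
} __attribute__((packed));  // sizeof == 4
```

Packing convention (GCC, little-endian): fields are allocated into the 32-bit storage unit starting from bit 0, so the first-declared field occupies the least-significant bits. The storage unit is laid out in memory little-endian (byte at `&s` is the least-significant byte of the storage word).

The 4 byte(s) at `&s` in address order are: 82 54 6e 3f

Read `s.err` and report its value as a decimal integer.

133024400

[0]=0x82 [1]=0x54 [2]=0x6e [3]=0x3f (little-endian) → word 0x3f6e5482
opcode [0+:3] = (word>>0) & 0x7 = 2
err [3+:29] = (word>>3) & 0x1fffffff = 133024400  ←
err signed 29b, MSB=0: value = 133024400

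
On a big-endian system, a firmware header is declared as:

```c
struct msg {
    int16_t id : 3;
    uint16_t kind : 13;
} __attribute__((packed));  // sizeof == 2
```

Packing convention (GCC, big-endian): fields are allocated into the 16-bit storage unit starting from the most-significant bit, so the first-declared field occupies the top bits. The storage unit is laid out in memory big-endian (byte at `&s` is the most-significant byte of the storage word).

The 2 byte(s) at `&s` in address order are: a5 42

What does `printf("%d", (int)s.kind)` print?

1346

[0]=0xa5 [1]=0x42 (big-endian) → word 0xa542
id [13+:3] = (word>>13) & 0x7 = 5
kind [0+:13] = (word>>0) & 0x1fff = 1346  ←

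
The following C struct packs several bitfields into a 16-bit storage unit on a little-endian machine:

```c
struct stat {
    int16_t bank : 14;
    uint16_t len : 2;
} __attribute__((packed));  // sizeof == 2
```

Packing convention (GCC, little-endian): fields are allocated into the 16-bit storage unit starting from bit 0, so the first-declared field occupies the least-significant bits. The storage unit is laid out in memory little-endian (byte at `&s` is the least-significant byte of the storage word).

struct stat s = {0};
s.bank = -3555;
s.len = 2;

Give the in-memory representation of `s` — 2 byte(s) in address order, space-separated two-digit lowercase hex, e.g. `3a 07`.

bank (14b) val=-3555 bits=0x321d at bit 0: 0x321d
len (2b) val=2 bits=0x2 at bit 14: 0xb21d
word = 0xb21d → little-endian bytes:
  [0]=0x1d  [1]=0xb2

1d b2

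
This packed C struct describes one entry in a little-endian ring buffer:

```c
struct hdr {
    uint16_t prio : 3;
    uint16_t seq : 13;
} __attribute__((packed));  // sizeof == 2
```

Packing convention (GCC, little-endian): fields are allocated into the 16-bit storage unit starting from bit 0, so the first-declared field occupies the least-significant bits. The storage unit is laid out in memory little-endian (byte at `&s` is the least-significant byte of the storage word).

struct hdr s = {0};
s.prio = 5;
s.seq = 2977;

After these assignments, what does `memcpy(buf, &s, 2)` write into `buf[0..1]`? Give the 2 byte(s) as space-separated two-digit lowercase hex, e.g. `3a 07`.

prio:3 = 5 → 0x5 << 0 → word 0x0005
seq:13 = 2977 → 0xba1 << 3 → word 0x5d0d
word = 0x5d0d → little-endian bytes:
  [0]=0x0d  [1]=0x5d

0d 5d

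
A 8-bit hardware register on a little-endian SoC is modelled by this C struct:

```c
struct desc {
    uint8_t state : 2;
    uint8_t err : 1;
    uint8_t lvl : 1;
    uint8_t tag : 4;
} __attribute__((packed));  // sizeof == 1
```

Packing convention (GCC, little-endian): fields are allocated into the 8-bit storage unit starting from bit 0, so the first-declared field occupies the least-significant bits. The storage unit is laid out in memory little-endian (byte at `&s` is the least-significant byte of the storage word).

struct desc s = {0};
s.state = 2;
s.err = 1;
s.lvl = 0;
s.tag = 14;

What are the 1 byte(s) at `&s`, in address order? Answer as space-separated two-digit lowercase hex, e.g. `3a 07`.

e6

[0+:2] state=2 & 0x3 = 0x2; word=0x02
[2+:1] err=1 & 0x1 = 0x1; word=0x06
[3+:1] lvl=0 & 0x1 = 0x0; word=0x06
[4+:4] tag=14 & 0xf = 0xe; word=0xe6
word = 0xe6 → little-endian bytes:
  [0]=0xe6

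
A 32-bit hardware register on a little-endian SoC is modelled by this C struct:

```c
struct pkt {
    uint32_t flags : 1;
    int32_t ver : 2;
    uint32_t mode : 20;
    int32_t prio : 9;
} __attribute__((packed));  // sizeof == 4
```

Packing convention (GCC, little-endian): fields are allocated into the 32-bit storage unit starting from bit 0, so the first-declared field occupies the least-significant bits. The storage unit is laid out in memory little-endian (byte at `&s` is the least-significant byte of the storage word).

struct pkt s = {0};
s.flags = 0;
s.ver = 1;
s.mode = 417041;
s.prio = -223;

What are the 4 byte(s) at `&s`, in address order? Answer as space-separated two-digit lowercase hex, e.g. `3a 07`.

8a e8 b2 90

[0+:1] flags=0 & 0x1 = 0x0; word=0x00000000
[1+:2] ver=1 & 0x3 = 0x1; word=0x00000002
[3+:20] mode=417041 & 0xfffff = 0x65d11; word=0x0032e88a
[23+:9] prio=-223 & 0x1ff = 0x121; word=0x90b2e88a
word = 0x90b2e88a → little-endian bytes:
  [0]=0x8a  [1]=0xe8  [2]=0xb2  [3]=0x90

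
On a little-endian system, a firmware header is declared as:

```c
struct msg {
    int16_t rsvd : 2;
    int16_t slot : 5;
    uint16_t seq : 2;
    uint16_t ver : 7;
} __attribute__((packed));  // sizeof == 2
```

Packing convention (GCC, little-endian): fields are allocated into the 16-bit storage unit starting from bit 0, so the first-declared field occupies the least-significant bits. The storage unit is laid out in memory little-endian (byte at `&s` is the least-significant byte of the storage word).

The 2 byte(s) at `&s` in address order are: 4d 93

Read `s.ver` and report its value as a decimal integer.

73

[0]=0x4d [1]=0x93 (little-endian) → word 0x934d
rsvd:2 @ bit 0 → (0x934d>>0)&0x3 = 0x1
slot:5 @ bit 2 → (0x934d>>2)&0x1f = 0x13
seq:2 @ bit 7 → (0x934d>>7)&0x3 = 0x2
ver:7 @ bit 9 → (0x934d>>9)&0x7f = 0x49  ←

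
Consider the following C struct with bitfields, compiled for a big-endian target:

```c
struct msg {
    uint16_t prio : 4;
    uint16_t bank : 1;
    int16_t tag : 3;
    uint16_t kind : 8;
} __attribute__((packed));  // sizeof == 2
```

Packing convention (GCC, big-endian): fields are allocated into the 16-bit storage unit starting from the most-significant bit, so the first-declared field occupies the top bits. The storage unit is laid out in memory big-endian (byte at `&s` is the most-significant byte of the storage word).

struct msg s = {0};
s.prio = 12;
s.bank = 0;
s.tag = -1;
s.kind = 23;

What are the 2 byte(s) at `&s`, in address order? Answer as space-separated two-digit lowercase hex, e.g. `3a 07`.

prio:4 = 12 → 0xc << 12 → word 0xc000
bank:1 = 0 → 0x0 << 11 → word 0xc000
tag:3 = -1 → 0x7 << 8 → word 0xc700
kind:8 = 23 → 0x17 << 0 → word 0xc717
word = 0xc717 → big-endian bytes:
  [0]=0xc7  [1]=0x17

c7 17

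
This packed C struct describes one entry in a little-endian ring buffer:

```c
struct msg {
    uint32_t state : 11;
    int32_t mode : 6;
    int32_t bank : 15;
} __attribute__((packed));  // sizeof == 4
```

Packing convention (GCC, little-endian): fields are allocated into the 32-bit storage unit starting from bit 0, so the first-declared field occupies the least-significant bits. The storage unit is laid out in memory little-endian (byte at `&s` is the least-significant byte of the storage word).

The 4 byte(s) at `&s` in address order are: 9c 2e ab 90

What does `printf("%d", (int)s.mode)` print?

-27

[0]=0x9c [1]=0x2e [2]=0xab [3]=0x90 (little-endian) → word 0x90ab2e9c
state [0+:11] = (word>>0) & 0x7ff = 1692
mode [11+:6] = (word>>11) & 0x3f = 37  ←
bank [17+:15] = (word>>17) & 0x7fff = 18517
mode signed 6b, MSB=1: 37 - 64 = -27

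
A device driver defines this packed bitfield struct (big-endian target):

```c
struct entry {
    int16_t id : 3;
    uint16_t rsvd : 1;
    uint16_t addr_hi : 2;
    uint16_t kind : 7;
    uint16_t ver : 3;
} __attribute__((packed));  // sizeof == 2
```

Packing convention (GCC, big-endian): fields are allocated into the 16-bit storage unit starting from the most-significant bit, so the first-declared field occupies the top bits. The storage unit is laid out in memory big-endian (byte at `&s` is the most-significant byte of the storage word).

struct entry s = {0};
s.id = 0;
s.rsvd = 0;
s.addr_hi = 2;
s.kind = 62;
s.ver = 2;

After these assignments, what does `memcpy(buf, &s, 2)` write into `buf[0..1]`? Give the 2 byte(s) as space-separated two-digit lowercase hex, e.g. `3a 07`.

[13+:3] id=0 & 0x7 = 0x0; word=0x0000
[12+:1] rsvd=0 & 0x1 = 0x0; word=0x0000
[10+:2] addr_hi=2 & 0x3 = 0x2; word=0x0800
[3+:7] kind=62 & 0x7f = 0x3e; word=0x09f0
[0+:3] ver=2 & 0x7 = 0x2; word=0x09f2
word = 0x09f2 → big-endian bytes:
  [0]=0x09  [1]=0xf2

09 f2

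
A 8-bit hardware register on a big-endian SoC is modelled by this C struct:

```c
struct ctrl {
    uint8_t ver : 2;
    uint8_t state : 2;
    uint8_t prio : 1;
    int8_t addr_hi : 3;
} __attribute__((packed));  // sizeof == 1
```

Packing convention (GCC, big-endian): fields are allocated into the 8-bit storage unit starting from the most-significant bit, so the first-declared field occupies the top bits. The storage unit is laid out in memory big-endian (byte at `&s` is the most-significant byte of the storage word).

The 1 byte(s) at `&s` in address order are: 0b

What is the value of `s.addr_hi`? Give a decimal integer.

3

[0]=0x0b (big-endian) → word 0x0b
ver [6+:2] = (word>>6) & 0x3 = 0
state [4+:2] = (word>>4) & 0x3 = 0
prio [3+:1] = (word>>3) & 0x1 = 1
addr_hi [0+:3] = (word>>0) & 0x7 = 3  ←
addr_hi signed 3b, MSB=0: value = 3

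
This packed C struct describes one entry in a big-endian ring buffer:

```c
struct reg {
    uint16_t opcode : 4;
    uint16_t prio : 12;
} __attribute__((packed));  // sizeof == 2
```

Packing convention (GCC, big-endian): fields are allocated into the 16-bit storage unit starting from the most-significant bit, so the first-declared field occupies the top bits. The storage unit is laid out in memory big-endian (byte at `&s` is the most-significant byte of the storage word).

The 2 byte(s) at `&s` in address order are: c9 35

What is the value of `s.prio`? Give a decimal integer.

[0]=0xc9 [1]=0x35 (big-endian) → word 0xc935
opcode [12+:4] = (word>>12) & 0xf = 12
prio [0+:12] = (word>>0) & 0xfff = 2357  ←

2357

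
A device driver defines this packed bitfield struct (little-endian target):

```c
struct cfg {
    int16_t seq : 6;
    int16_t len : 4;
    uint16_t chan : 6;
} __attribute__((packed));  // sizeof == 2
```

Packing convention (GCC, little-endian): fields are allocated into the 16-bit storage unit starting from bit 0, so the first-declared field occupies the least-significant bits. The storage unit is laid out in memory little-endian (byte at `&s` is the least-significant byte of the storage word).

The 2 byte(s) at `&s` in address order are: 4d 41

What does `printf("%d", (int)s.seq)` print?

13

[0]=0x4d [1]=0x41 (little-endian) → word 0x414d
seq [0+:6] = (word>>0) & 0x3f = 13  ←
len [6+:4] = (word>>6) & 0xf = 5
chan [10+:6] = (word>>10) & 0x3f = 16
seq signed 6b, MSB=0: value = 13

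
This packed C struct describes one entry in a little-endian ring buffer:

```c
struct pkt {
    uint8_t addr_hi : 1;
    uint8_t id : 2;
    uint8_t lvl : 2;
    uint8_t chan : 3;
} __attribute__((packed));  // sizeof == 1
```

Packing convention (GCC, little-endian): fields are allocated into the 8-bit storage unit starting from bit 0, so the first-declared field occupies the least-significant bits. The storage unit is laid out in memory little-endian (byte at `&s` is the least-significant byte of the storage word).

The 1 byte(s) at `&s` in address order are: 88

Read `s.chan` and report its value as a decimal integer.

4

[0]=0x88 (little-endian) → word 0x88
addr_hi [0+:1] = (word>>0) & 0x1 = 0
id [1+:2] = (word>>1) & 0x3 = 0
lvl [3+:2] = (word>>3) & 0x3 = 1
chan [5+:3] = (word>>5) & 0x7 = 4  ←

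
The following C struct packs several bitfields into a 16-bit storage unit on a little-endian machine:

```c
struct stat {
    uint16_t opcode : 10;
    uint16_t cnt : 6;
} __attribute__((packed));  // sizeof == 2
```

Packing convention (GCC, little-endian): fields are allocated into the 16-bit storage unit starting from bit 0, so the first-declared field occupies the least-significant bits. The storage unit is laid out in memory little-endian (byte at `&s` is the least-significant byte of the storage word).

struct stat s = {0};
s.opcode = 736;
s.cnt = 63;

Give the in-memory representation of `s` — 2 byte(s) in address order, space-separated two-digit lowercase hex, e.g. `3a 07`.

opcode:10 = 736 → 0x2e0 << 0 → word 0x02e0
cnt:6 = 63 → 0x3f << 10 → word 0xfee0
word = 0xfee0 → little-endian bytes:
  [0]=0xe0  [1]=0xfe

e0 fe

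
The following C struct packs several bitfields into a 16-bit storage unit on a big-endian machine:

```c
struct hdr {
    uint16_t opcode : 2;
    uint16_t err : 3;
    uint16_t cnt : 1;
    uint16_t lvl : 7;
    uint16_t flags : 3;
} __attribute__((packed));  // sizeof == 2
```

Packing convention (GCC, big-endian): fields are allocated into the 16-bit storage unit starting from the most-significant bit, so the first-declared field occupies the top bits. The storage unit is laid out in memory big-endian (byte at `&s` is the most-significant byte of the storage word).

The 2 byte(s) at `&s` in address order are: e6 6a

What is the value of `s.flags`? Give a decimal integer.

[0]=0xe6 [1]=0x6a (big-endian) → word 0xe66a
opcode:2 @ bit 14 → (0xe66a>>14)&0x3 = 0x3
err:3 @ bit 11 → (0xe66a>>11)&0x7 = 0x4
cnt:1 @ bit 10 → (0xe66a>>10)&0x1 = 0x1
lvl:7 @ bit 3 → (0xe66a>>3)&0x7f = 0x4d
flags:3 @ bit 0 → (0xe66a>>0)&0x7 = 0x2  ←

2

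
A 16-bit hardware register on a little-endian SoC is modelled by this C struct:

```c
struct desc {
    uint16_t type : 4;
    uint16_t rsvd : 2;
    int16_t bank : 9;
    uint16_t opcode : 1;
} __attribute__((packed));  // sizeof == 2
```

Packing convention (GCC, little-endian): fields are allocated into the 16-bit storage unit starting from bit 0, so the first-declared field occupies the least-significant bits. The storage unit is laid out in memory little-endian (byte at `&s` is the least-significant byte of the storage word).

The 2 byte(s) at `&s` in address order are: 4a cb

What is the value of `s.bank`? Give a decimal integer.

-211

[0]=0x4a [1]=0xcb (little-endian) → word 0xcb4a
type:4 @ bit 0 → (0xcb4a>>0)&0xf = 0xa
rsvd:2 @ bit 4 → (0xcb4a>>4)&0x3 = 0x0
bank:9 @ bit 6 → (0xcb4a>>6)&0x1ff = 0x12d  ←
opcode:1 @ bit 15 → (0xcb4a>>15)&0x1 = 0x1
bank signed 9b, MSB=1: 301 - 512 = -211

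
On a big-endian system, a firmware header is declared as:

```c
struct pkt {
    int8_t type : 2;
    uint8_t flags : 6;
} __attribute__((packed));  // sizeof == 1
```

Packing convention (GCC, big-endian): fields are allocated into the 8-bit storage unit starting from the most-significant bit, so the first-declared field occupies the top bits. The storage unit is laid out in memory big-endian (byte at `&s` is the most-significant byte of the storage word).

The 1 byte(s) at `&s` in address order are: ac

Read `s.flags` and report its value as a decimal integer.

44

[0]=0xac (big-endian) → word 0xac
type:2 @ bit 6 → (0xac>>6)&0x3 = 0x2
flags:6 @ bit 0 → (0xac>>0)&0x3f = 0x2c  ←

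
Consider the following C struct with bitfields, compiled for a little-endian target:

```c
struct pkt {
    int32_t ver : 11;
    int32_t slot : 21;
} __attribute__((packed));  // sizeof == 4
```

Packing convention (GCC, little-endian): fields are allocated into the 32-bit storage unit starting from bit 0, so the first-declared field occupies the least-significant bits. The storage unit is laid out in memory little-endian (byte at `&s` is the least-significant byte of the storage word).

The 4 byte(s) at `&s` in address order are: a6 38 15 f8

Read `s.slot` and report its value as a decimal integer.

-64857

[0]=0xa6 [1]=0x38 [2]=0x15 [3]=0xf8 (little-endian) → word 0xf81538a6
ver:11 @ bit 0 → (0xf81538a6>>0)&0x7ff = 0xa6
slot:21 @ bit 11 → (0xf81538a6>>11)&0x1fffff = 0x1f02a7  ←
slot signed 21b, MSB=1: 2032295 - 2097152 = -64857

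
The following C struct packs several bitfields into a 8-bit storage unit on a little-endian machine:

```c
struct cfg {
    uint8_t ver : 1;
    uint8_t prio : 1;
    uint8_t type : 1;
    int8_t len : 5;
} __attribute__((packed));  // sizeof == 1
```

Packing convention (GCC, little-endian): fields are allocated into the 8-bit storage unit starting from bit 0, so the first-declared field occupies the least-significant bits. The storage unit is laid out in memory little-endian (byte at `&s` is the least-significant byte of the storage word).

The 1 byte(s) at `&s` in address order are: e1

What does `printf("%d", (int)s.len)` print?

-4

[0]=0xe1 (little-endian) → word 0xe1
ver:1 @ bit 0 → (0xe1>>0)&0x1 = 0x1
prio:1 @ bit 1 → (0xe1>>1)&0x1 = 0x0
type:1 @ bit 2 → (0xe1>>2)&0x1 = 0x0
len:5 @ bit 3 → (0xe1>>3)&0x1f = 0x1c  ←
len signed 5b, MSB=1: 28 - 32 = -4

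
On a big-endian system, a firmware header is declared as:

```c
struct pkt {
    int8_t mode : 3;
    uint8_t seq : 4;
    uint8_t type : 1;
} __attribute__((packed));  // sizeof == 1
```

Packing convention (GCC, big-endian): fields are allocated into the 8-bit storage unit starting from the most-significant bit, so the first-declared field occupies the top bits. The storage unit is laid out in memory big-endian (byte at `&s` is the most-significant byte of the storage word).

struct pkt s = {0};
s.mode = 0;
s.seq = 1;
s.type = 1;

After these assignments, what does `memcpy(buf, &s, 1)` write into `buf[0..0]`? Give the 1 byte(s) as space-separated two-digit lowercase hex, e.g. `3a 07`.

[5+:3] mode=0 & 0x7 = 0x0; word=0x00
[1+:4] seq=1 & 0xf = 0x1; word=0x02
[0+:1] type=1 & 0x1 = 0x1; word=0x03
word = 0x03 → big-endian bytes:
  [0]=0x03

03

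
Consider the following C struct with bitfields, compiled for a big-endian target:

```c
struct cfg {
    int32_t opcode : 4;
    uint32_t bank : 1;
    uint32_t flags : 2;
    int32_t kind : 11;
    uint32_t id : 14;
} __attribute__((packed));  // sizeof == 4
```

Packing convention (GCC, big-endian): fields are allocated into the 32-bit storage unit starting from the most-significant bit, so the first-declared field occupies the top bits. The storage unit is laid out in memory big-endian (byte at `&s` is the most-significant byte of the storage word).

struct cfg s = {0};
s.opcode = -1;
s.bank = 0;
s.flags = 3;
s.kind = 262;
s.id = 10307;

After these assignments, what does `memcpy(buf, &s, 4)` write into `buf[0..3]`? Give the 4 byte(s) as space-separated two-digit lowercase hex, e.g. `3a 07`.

f6 41 a8 43

opcode (4b) val=-1 bits=0xf at bit 28: 0xf0000000
bank (1b) val=0 bits=0x0 at bit 27: 0xf0000000
flags (2b) val=3 bits=0x3 at bit 25: 0xf6000000
kind (11b) val=262 bits=0x106 at bit 14: 0xf6418000
id (14b) val=10307 bits=0x2843 at bit 0: 0xf641a843
word = 0xf641a843 → big-endian bytes:
  [0]=0xf6  [1]=0x41  [2]=0xa8  [3]=0x43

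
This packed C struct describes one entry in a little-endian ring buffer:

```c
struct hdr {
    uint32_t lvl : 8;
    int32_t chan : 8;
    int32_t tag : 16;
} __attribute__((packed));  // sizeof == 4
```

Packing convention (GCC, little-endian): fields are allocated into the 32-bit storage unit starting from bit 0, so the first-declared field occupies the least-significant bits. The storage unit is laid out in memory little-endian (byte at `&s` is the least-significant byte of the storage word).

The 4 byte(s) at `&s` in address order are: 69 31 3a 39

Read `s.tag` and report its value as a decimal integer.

14650

[0]=0x69 [1]=0x31 [2]=0x3a [3]=0x39 (little-endian) → word 0x393a3169
lvl [0+:8] = (word>>0) & 0xff = 105
chan [8+:8] = (word>>8) & 0xff = 49
tag [16+:16] = (word>>16) & 0xffff = 14650  ←
tag signed 16b, MSB=0: value = 14650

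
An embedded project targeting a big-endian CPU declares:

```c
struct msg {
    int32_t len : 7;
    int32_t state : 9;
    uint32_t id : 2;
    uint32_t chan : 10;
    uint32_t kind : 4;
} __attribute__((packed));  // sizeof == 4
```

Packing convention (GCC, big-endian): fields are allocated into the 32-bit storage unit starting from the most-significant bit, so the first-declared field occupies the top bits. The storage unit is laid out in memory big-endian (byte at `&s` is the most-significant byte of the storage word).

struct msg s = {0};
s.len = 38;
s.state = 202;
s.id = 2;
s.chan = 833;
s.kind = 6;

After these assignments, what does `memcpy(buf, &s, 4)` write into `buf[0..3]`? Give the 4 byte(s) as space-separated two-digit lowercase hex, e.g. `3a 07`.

len:7 = 38 → 0x26 << 25 → word 0x4c000000
state:9 = 202 → 0xca << 16 → word 0x4cca0000
id:2 = 2 → 0x2 << 14 → word 0x4cca8000
chan:10 = 833 → 0x341 << 4 → word 0x4ccab410
kind:4 = 6 → 0x6 << 0 → word 0x4ccab416
word = 0x4ccab416 → big-endian bytes:
  [0]=0x4c  [1]=0xca  [2]=0xb4  [3]=0x16

4c ca b4 16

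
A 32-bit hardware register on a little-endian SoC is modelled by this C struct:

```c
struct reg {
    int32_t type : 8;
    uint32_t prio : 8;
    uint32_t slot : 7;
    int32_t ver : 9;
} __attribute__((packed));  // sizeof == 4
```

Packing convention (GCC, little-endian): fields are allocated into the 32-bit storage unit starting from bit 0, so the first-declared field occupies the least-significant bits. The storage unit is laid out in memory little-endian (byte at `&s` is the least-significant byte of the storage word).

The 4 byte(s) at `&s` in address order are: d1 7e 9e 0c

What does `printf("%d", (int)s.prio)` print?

126

[0]=0xd1 [1]=0x7e [2]=0x9e [3]=0x0c (little-endian) → word 0x0c9e7ed1
type [0+:8] = (word>>0) & 0xff = 209
prio [8+:8] = (word>>8) & 0xff = 126  ←
slot [16+:7] = (word>>16) & 0x7f = 30
ver [23+:9] = (word>>23) & 0x1ff = 25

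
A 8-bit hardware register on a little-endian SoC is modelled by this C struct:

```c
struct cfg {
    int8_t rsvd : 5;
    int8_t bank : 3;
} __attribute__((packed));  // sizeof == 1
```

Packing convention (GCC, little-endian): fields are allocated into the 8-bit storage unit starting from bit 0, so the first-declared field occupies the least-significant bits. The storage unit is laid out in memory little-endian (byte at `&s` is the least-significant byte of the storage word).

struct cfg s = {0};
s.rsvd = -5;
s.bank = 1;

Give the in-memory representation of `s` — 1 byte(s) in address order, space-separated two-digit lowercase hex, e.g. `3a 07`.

rsvd:5 = -5 → 0x1b << 0 → word 0x1b
bank:3 = 1 → 0x1 << 5 → word 0x3b
word = 0x3b → little-endian bytes:
  [0]=0x3b

3b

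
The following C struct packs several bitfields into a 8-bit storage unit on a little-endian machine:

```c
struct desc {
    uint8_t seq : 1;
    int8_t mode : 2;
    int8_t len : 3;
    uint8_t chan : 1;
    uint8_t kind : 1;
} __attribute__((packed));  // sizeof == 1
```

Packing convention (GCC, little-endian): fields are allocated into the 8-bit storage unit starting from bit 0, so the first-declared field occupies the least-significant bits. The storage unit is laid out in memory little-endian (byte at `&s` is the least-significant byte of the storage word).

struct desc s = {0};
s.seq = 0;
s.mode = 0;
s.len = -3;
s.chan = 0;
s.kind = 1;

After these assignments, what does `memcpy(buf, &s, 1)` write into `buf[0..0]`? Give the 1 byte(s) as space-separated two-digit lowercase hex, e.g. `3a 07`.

a8

seq (1b) val=0 bits=0x0 at bit 0: 0x00
mode (2b) val=0 bits=0x0 at bit 1: 0x00
len (3b) val=-3 bits=0x5 at bit 3: 0x28
chan (1b) val=0 bits=0x0 at bit 6: 0x28
kind (1b) val=1 bits=0x1 at bit 7: 0xa8
word = 0xa8 → little-endian bytes:
  [0]=0xa8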